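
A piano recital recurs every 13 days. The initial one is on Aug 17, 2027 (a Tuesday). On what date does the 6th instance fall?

The 6th occurrence is 5 intervals after the first: 5 × 13 = 65 days after Aug 17, 2027.
Aug has 31 days — 14 days to the end of Aug leaves 51.
Sep has 30 days (21 left).
21 days into Oct → Oct 21, 2027.

Oct 21, 2027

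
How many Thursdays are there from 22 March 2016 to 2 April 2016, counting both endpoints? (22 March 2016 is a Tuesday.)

22 March 2016 is a Tuesday; the first Thursday on or after it is 24 March 2016 (2 days later).
From 24 March 2016 to 2 April 2016: 7 + 2 = 9 days (rest of March, April).
9 ÷ 7 = 1 full weeks with remainder 2, so 1 more Thursdays after the first → 2.

2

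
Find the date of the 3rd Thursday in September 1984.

September 1984 begins on a Saturday, so the first Thursday is September 6 (5 days later).
The 3rd Thursday is 2 weeks later: 6 + 14 = 20.

September 20, 1984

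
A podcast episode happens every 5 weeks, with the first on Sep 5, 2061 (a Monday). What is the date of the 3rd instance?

Nov 14, 2061

The 3rd occurrence is 2 intervals after the first: 2 × 35 = 70 days after Sep 5, 2061.
Sep has 30 days — 25 days to the end of Sep leaves 45.
Oct has 31 days (14 left).
14 days into Nov → Nov 14, 2061.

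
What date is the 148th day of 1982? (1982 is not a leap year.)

May 28, 1982

Jan has 31 days (148 − 31 = 117 remain).
Feb has 28 days (117 − 28 = 89 remain).
Mar has 31 days (89 − 31 = 58 remain).
Apr has 30 days (58 − 30 = 28 remain).
28 into May → May 28.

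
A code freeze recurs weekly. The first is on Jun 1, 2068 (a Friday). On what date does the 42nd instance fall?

Mar 15, 2069

The 42nd occurrence is 41 intervals after the first: 41 × 7 = 287 days after Jun 1, 2068.
Jun has 30 days — 29 days to the end of Jun leaves 258.
Jul has 31 days (227 left).
Aug has 31 days (196 left).
Sep has 30 days (166 left).
Oct has 31 days (135 left).
Nov has 30 days (105 left).
Dec has 31 days (74 left).
Jan has 31 days (43 left).
Feb has 28 days (15 left).
15 days into Mar → Mar 15, 2069.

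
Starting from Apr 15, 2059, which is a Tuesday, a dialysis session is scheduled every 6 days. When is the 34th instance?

Oct 30, 2059

The 34th occurrence is 33 intervals after the first: 33 × 6 = 198 days after Apr 15, 2059.
Apr has 30 days — 15 days to the end of Apr leaves 183.
May has 31 days (152 left).
Jun has 30 days (122 left).
Jul has 31 days (91 left).
Aug has 31 days (60 left).
Sep has 30 days (30 left).
30 days into Oct → Oct 30, 2059.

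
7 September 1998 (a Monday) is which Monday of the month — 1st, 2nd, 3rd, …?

Day 7 falls in week ⌈7/7⌉ of the month.
Days 1–7 hold the 1st Monday, 8–14 the 2nd, 15–21 the 3rd, 22–28 the 4th, 29–31 the 5th.
7 is in the range for the 1st.

1st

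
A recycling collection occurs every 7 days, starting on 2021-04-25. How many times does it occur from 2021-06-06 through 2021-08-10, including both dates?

Occurrences land 7·i days after 2021-04-25 for i = 0, 1, 2, …
2021-06-06 is 42 days after the start; 42 ÷ 7 = 6 remainder 0. First occurrence in the window: #7 on 2021-06-06 (6×7 = 42 days in).
2021-08-10 is 107 days after the start; 107 ÷ 7 = 15 remainder 2. Last occurrence in the window: #16 on 2021-08-08.
Occurrences #7 through #16: 10 in total.

10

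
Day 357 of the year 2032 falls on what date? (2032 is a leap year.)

22 December 2032

January has 31 days (357 − 31 = 326 remain).
February has 29 days (326 − 29 = 297 remain).
March has 31 days (297 − 31 = 266 remain).
April has 30 days (266 − 30 = 236 remain).
May has 31 days (236 − 31 = 205 remain).
June has 30 days (205 − 30 = 175 remain).
July has 31 days (175 − 31 = 144 remain).
August has 31 days (144 − 31 = 113 remain).
September has 30 days (113 − 30 = 83 remain).
October has 31 days (83 − 31 = 52 remain).
November has 30 days (52 − 30 = 22 remain).
22 into December → December 22.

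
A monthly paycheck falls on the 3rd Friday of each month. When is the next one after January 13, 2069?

January 2069 starts on a Tuesday; its first Friday is the 4th, so the 3rd Friday is the 18th — January 18, 2069.
January 18, 2069 is after January 13, 2069, so that is the next one.

January 18, 2069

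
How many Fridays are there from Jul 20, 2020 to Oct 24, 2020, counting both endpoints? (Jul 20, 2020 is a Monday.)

Jul 20, 2020 is a Monday; the first Friday on or after it is Jul 24, 2020 (4 days later).
From Jul 24, 2020 to Oct 24, 2020: 7 + 31 + 30 + 24 = 92 days (rest of Jul, Aug, Sep, Oct).
92 ÷ 7 = 13 full weeks with remainder 1, so 13 more Fridays after the first → 14.

14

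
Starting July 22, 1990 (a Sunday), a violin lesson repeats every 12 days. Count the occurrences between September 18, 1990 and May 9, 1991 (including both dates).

Occurrences land 12·i days after July 22, 1990 for i = 0, 1, 2, …
September 18, 1990 is 58 days after the start; 58 ÷ 12 = 4 remainder 10; since the remainder is 10, round up to i = 5. First occurrence in the window: #6 on September 20, 1990 (5×12 = 60 days in).
May 9, 1991 is 291 days after the start; 291 ÷ 12 = 24 remainder 3. Last occurrence in the window: #25 on May 6, 1991.
Occurrences #6 through #25: 20 in total.

20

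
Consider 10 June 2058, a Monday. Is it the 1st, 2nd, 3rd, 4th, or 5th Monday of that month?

Day 10 falls in week ⌈10/7⌉ of the month.
Days 1–7 hold the 1st Monday, 8–14 the 2nd, 15–21 the 3rd, 22–28 the 4th, 29–31 the 5th.
10 is in the range for the 2nd.

2nd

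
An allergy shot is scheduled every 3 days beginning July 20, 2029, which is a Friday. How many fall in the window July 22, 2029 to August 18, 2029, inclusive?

9

Occurrences land 3·i days after July 20, 2029 for i = 0, 1, 2, …
July 22, 2029 is 2 days after the start; 2 ÷ 3 = 0 remainder 2; since the remainder is 2, round up to i = 1. First occurrence in the window: #2 on July 23, 2029 (1×3 = 3 days in).
August 18, 2029 is 29 days after the start; 29 ÷ 3 = 9 remainder 2. Last occurrence in the window: #10 on August 16, 2029.
Occurrences #2 through #10: 9 in total.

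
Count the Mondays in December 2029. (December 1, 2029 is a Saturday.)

5

December 1, 2029 is a Saturday; the first Monday on or after it is December 3, 2029 (2 days later).
From December 3, 2029 to December 31, 2029 is 31 − 3 = 28 days.
28 ÷ 7 = 4 full weeks with remainder 0, so 4 more Mondays after the first → 5.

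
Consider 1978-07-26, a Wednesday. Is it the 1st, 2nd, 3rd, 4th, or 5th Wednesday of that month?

4th

Day 26 falls in week ⌈26/7⌉ of the month.
Days 1–7 hold the 1st Wednesday, 8–14 the 2nd, 15–21 the 3rd, 22–28 the 4th, 29–31 the 5th.
26 is in the range for the 4th.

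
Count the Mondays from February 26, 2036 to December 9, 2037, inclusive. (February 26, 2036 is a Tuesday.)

93

February 26, 2036 is a Tuesday; the first Monday on or after it is March 3, 2036 (6 days later).
From March 3, 2036 to December 9, 2037: 303 + 343 = 646 days (rest of 2036, to December 9, 2037 in 2037).
646 ÷ 7 = 92 full weeks with remainder 2, so 92 more Mondays after the first → 93.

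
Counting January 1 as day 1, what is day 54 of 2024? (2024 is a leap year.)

February 23, 2024

January has 31 days (54 − 31 = 23 remain).
23 into February → February 23.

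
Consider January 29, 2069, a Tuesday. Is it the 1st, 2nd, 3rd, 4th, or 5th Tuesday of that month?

Day 29 falls in week ⌈29/7⌉ of the month.
Days 1–7 hold the 1st Tuesday, 8–14 the 2nd, 15–21 the 3rd, 22–28 the 4th, 29–31 the 5th.
29 is in the range for the 5th.

5th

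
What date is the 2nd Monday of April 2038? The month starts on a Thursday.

2038-04-12

April 2038 begins on a Thursday, so the first Monday is April 5 (4 days later).
The 2nd Monday is 1 weeks later: 5 + 7 = 12.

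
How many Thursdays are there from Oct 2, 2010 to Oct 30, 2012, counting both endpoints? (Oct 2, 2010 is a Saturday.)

108

Oct 2, 2010 is a Saturday; the first Thursday on or after it is Oct 7, 2010 (5 days later).
From Oct 7, 2010 to Oct 30, 2012: 85 + 365 + 304 = 754 days (rest of 2010, 2011, to Oct 30, 2012 in 2012).
754 ÷ 7 = 107 full weeks with remainder 5, so 107 more Thursdays after the first → 108.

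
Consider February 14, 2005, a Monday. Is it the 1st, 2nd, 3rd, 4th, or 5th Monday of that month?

Day 14 falls in week ⌈14/7⌉ of the month.
Days 1–7 hold the 1st Monday, 8–14 the 2nd, 15–21 the 3rd, 22–28 the 4th, 29–31 the 5th.
14 is in the range for the 2nd.

2nd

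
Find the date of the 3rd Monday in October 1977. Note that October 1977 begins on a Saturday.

October 17, 1977

October 1977 begins on a Saturday, so the first Monday is October 3 (2 days later).
The 3rd Monday is 2 weeks later: 3 + 14 = 17.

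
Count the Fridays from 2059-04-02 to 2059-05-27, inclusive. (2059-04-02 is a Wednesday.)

8

2059-04-02 is a Wednesday; the first Friday on or after it is 2059-04-04 (2 days later).
From 2059-04-04 to 2059-05-27: 26 + 27 = 53 days (rest of April, May).
53 ÷ 7 = 7 full weeks with remainder 4, so 7 more Fridays after the first → 8.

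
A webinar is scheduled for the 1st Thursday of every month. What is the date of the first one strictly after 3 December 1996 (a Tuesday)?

5 December 1996

December 1996 starts on a Sunday, so its 1st Thursday is 5 December 1996 (4 days in).
5 December 1996 is after 3 December 1996, so that is the next one.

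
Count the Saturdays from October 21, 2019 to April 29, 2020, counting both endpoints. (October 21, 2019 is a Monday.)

27

October 21, 2019 is a Monday; the first Saturday on or after it is October 26, 2019 (5 days later).
From October 26, 2019 to April 29, 2020: 5 + 30 + 31 + 31 + 29 + 31 + 29 = 186 days (rest of October, November, December, January, February, March, April).
186 ÷ 7 = 26 full weeks with remainder 4, so 26 more Saturdays after the first → 27.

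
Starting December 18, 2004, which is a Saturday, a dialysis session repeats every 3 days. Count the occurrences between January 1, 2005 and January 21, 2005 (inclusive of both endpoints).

Occurrences land 3·i days after December 18, 2004 for i = 0, 1, 2, …
January 1, 2005 is 14 days after the start; 14 ÷ 3 = 4 remainder 2; since the remainder is 2, round up to i = 5. First occurrence in the window: #6 on January 2, 2005 (5×3 = 15 days in).
January 21, 2005 is 34 days after the start; 34 ÷ 3 = 11 remainder 1. Last occurrence in the window: #12 on January 20, 2005.
Occurrences #6 through #12: 7 in total.

7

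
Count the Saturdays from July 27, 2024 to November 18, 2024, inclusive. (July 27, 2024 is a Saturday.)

July 27, 2024 is a Saturday; the first Saturday on or after it is July 27, 2024.
From July 27, 2024 to November 18, 2024: 4 + 31 + 30 + 31 + 18 = 114 days (rest of July, August, September, October, November).
114 ÷ 7 = 16 full weeks with remainder 2, so 16 more Saturdays after the first → 17.

17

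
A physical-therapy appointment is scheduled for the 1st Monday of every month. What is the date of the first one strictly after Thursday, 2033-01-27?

2033-02-07

January 2033 starts on a Saturday, so its 1st Monday is 2033-01-03 (2 days in).
That is not after 2033-01-27, so look at February 2033.
February 2033 starts on a Tuesday, so its 1st Monday is 2033-02-07 (6 days in).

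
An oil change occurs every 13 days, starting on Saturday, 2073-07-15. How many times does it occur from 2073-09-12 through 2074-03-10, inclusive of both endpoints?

Occurrences land 13·i days after 2073-07-15 for i = 0, 1, 2, …
2073-09-12 is 59 days after the start; 59 ÷ 13 = 4 remainder 7; since the remainder is 7, round up to i = 5. First occurrence in the window: #6 on 2073-09-18 (5×13 = 65 days in).
2074-03-10 is 238 days after the start; 238 ÷ 13 = 18 remainder 4. Last occurrence in the window: #19 on 2074-03-06.
Occurrences #6 through #19: 14 in total.

14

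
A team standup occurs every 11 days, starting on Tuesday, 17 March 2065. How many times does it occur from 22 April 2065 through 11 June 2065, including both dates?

Occurrences land 11·i days after 17 March 2065 for i = 0, 1, 2, …
22 April 2065 is 36 days after the start; 36 ÷ 11 = 3 remainder 3; since the remainder is 3, round up to i = 4. First occurrence in the window: #5 on 30 April 2065 (4×11 = 44 days in).
11 June 2065 is 86 days after the start; 86 ÷ 11 = 7 remainder 9. Last occurrence in the window: #8 on 2 June 2065.
Occurrences #5 through #8: 4 in total.

4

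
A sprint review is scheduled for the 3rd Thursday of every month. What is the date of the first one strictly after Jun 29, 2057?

Jul 19, 2057

Jun 2057 starts on a Friday; its first Thursday is the 7th, so the 3rd Thursday is the 21st — Jun 21, 2057.
That is not after Jun 29, 2057, so look at Jul 2057.
Jul 2057 starts on a Sunday; its first Thursday is the 5th, so the 3rd Thursday is the 19th — Jul 19, 2057.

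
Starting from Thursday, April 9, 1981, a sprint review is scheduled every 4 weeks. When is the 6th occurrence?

The 6th occurrence is 5 intervals after the first: 5 × 28 = 140 days after April 9, 1981.
April has 30 days — 21 days to the end of April leaves 119.
May has 31 days (88 left).
June has 30 days (58 left).
July has 31 days (27 left).
27 days into August → August 27, 1981.

August 27, 1981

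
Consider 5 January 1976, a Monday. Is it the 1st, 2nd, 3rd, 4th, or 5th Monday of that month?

Day 5 falls in week ⌈5/7⌉ of the month.
Days 1–7 hold the 1st Monday, 8–14 the 2nd, 15–21 the 3rd, 22–28 the 4th, 29–31 the 5th.
5 is in the range for the 1st.

1st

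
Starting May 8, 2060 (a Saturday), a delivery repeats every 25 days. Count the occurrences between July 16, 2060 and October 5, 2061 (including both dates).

18

Occurrences land 25·i days after May 8, 2060 for i = 0, 1, 2, …
July 16, 2060 is 69 days after the start; 69 ÷ 25 = 2 remainder 19; since the remainder is 19, round up to i = 3. First occurrence in the window: #4 on July 22, 2060 (3×25 = 75 days in).
October 5, 2061 is 515 days after the start; 515 ÷ 25 = 20 remainder 15. Last occurrence in the window: #21 on September 20, 2061.
Occurrences #4 through #21: 18 in total.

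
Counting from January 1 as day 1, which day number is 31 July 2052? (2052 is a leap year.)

213

Days in months before July: 31 + 29 + 31 + 30 + 31 + 30 = 182.
Plus 31 days into July → day 213.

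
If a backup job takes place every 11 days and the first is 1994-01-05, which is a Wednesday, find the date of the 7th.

1994-03-12

The 7th occurrence is 6 intervals after the first: 6 × 11 = 66 days after 1994-01-05.
January has 31 days — 26 days to the end of January leaves 40.
February has 28 days (12 left).
12 days into March → 1994-03-12.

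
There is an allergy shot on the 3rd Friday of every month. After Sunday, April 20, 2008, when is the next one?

April 2008 starts on a Tuesday; its first Friday is the 4th, so the 3rd Friday is the 18th — April 18, 2008.
That is not after April 20, 2008, so look at May 2008.
May 2008 starts on a Thursday; its first Friday is the 2nd, so the 3rd Friday is the 16th — May 16, 2008.

May 16, 2008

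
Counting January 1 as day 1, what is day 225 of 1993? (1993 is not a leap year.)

13 August 1993

January has 31 days (225 − 31 = 194 remain).
February has 28 days (194 − 28 = 166 remain).
March has 31 days (166 − 31 = 135 remain).
April has 30 days (135 − 30 = 105 remain).
May has 31 days (105 − 31 = 74 remain).
June has 30 days (74 − 30 = 44 remain).
July has 31 days (44 − 31 = 13 remain).
13 into August → August 13.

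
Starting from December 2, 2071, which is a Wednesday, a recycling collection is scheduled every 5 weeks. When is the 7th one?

June 29, 2072

The 7th occurrence is 6 intervals after the first: 6 × 35 = 210 days after December 2, 2071.
December has 31 days — 29 days to the end of December leaves 181.
January has 31 days (150 left).
February has 29 days (121 left).
March has 31 days (90 left).
April has 30 days (60 left).
May has 31 days (29 left).
29 days into June → June 29, 2072.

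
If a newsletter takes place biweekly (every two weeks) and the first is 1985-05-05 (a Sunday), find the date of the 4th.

The 4th occurrence is 3 intervals after the first: 3 × 14 = 42 days after 1985-05-05.
May has 31 days — 26 days to the end of May leaves 16.
16 days into June → 1985-06-16.

1985-06-16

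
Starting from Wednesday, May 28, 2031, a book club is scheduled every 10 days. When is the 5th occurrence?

The 5th occurrence is 4 intervals after the first: 4 × 10 = 40 days after May 28, 2031.
May has 31 days — 3 days to the end of May leaves 37.
Jun has 30 days (7 left).
7 days into Jul → Jul 7, 2031.

Jul 7, 2031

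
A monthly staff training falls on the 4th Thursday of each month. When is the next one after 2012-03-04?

2012-03-22

March 2012 starts on a Thursday; its first Thursday is the 1st, so the 4th Thursday is the 22nd — 2012-03-22.
2012-03-22 is after 2012-03-04, so that is the next one.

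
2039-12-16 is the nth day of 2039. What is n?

Days in months before December: 31 + 28 + 31 + 30 + 31 + 30 + 31 + 31 + 30 + 31 + 30 = 334.
Plus 16 days into December → day 350.

350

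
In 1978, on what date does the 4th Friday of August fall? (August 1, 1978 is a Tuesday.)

August 25, 1978

August 1978 begins on a Tuesday, so the first Friday is August 4 (3 days later).
The 4th Friday is 3 weeks later: 4 + 21 = 25.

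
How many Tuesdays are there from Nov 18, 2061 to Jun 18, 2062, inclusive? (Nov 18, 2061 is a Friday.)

30

Nov 18, 2061 is a Friday; the first Tuesday on or after it is Nov 22, 2061 (4 days later).
From Nov 22, 2061 to Jun 18, 2062: 8 + 31 + 31 + 28 + 31 + 30 + 31 + 18 = 208 days (rest of Nov, Dec, Jan, Feb, Mar, Apr, May, Jun).
208 ÷ 7 = 29 full weeks with remainder 5, so 29 more Tuesdays after the first → 30.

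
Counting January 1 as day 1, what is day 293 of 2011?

October 20, 2011

January has 31 days (293 − 31 = 262 remain).
February has 28 days (262 − 28 = 234 remain).
March has 31 days (234 − 31 = 203 remain).
April has 30 days (203 − 30 = 173 remain).
May has 31 days (173 − 31 = 142 remain).
June has 30 days (142 − 30 = 112 remain).
July has 31 days (112 − 31 = 81 remain).
August has 31 days (81 − 31 = 50 remain).
September has 30 days (50 − 30 = 20 remain).
20 into October → October 20.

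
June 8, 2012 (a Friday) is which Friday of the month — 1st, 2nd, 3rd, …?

Day 8 falls in week ⌈8/7⌉ of the month.
Days 1–7 hold the 1st Friday, 8–14 the 2nd, 15–21 the 3rd, 22–28 the 4th, 29–31 the 5th.
8 is in the range for the 2nd.

2nd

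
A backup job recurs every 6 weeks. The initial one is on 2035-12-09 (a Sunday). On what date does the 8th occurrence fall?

The 8th occurrence is 7 intervals after the first: 7 × 42 = 294 days after 2035-12-09.
December has 31 days — 22 days to the end of December leaves 272.
January has 31 days (241 left).
February has 29 days (212 left).
March has 31 days (181 left).
April has 30 days (151 left).
May has 31 days (120 left).
June has 30 days (90 left).
July has 31 days (59 left).
August has 31 days (28 left).
28 days into September → 2036-09-28.

2036-09-28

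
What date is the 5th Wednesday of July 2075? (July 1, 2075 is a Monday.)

July 2075 begins on a Monday, so the first Wednesday is July 3 (2 days later).
The 5th Wednesday is 4 weeks later: 3 + 28 = 31.

2075-07-31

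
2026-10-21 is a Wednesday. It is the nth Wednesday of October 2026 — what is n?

3rd

Day 21 falls in week ⌈21/7⌉ of the month.
Days 1–7 hold the 1st Wednesday, 8–14 the 2nd, 15–21 the 3rd, 22–28 the 4th, 29–31 the 5th.
21 is in the range for the 3rd.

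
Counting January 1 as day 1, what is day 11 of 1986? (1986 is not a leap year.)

January 11, 1986

11 into January → January 11.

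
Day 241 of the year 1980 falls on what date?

Jan has 31 days (241 − 31 = 210 remain).
Feb has 29 days (210 − 29 = 181 remain).
Mar has 31 days (181 − 31 = 150 remain).
Apr has 30 days (150 − 30 = 120 remain).
May has 31 days (120 − 31 = 89 remain).
Jun has 30 days (89 − 30 = 59 remain).
Jul has 31 days (59 − 31 = 28 remain).
28 into Aug → Aug 28.

Aug 28, 1980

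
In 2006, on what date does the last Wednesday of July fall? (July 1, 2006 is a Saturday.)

July 26, 2006

July 2006 begins on a Saturday, so the first Wednesday is July 5 (4 days later).
July 2006 has 31 days. Adding weeks: 5, 12, 19, 26 — the last one ≤ 31 is the 26th.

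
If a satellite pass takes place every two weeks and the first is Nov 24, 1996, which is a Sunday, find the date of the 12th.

Apr 27, 1997

The 12th occurrence is 11 intervals after the first: 11 × 14 = 154 days after Nov 24, 1996.
Nov has 30 days — 6 days to the end of Nov leaves 148.
Dec has 31 days (117 left).
Jan has 31 days (86 left).
Feb has 28 days (58 left).
Mar has 31 days (27 left).
27 days into Apr → Apr 27, 1997.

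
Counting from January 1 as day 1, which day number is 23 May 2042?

Days in months before May: 31 + 28 + 31 + 30 = 120.
Plus 23 days into May → day 143.

143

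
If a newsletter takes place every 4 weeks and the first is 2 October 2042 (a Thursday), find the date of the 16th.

26 November 2043

The 16th occurrence is 15 intervals after the first: 15 × 28 = 420 days after 2 October 2042.
October has 31 days — 29 days to the end of October leaves 391.
November has 30 days (361 left).
December has 31 days (330 left).
January has 31 days (299 left).
February has 28 days (271 left).
March has 31 days (240 left).
April has 30 days (210 left).
May has 31 days (179 left).
June has 30 days (149 left).
July has 31 days (118 left).
August has 31 days (87 left).
September has 30 days (57 left).
October has 31 days (26 left).
26 days into November → 26 November 2043.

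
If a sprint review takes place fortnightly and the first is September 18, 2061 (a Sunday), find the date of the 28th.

October 1, 2062

The 28th occurrence is 27 intervals after the first: 27 × 14 = 378 days after September 18, 2061.
September has 30 days — 12 days to the end of September leaves 366.
October has 31 days (335 left).
November has 30 days (305 left).
December has 31 days (274 left).
January has 31 days (243 left).
February has 28 days (215 left).
March has 31 days (184 left).
April has 30 days (154 left).
May has 31 days (123 left).
June has 30 days (93 left).
July has 31 days (62 left).
August has 31 days (31 left).
September has 30 days (1 left).
1 day into October → October 1, 2062.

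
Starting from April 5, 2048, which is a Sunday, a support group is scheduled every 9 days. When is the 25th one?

November 7, 2048

The 25th occurrence is 24 intervals after the first: 24 × 9 = 216 days after April 5, 2048.
April has 30 days — 25 days to the end of April leaves 191.
May has 31 days (160 left).
June has 30 days (130 left).
July has 31 days (99 left).
August has 31 days (68 left).
September has 30 days (38 left).
October has 31 days (7 left).
7 days into November → November 7, 2048.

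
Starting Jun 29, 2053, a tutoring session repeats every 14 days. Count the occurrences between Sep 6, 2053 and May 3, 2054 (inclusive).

18

Occurrences land 14·i days after Jun 29, 2053 for i = 0, 1, 2, …
Sep 6, 2053 is 69 days after the start; 69 ÷ 14 = 4 remainder 13; since the remainder is 13, round up to i = 5. First occurrence in the window: #6 on Sep 7, 2053 (5×14 = 70 days in).
May 3, 2054 is 308 days after the start; 308 ÷ 14 = 22 remainder 0. Last occurrence in the window: #23 on May 3, 2054.
Occurrences #6 through #23: 18 in total.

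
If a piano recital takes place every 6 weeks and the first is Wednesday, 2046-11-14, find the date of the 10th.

The 10th occurrence is 9 intervals after the first: 9 × 42 = 378 days after 2046-11-14.
November has 30 days — 16 days to the end of November leaves 362.
December has 31 days (331 left).
January has 31 days (300 left).
February has 28 days (272 left).
March has 31 days (241 left).
April has 30 days (211 left).
May has 31 days (180 left).
June has 30 days (150 left).
July has 31 days (119 left).
August has 31 days (88 left).
September has 30 days (58 left).
October has 31 days (27 left).
27 days into November → 2047-11-27.

2047-11-27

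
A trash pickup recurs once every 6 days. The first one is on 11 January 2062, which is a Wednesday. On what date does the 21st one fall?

11 May 2062

The 21st occurrence is 20 intervals after the first: 20 × 6 = 120 days after 11 January 2062.
January has 31 days — 20 days to the end of January leaves 100.
February has 28 days (72 left).
March has 31 days (41 left).
April has 30 days (11 left).
11 days into May → 11 May 2062.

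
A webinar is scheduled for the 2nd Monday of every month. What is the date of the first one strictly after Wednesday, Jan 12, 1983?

Feb 14, 1983

Jan 1983 starts on a Saturday; its first Monday is the 3rd, so the 2nd Monday is the 10th — Jan 10, 1983.
That is not after Jan 12, 1983, so look at Feb 1983.
Feb 1983 starts on a Tuesday; its first Monday is the 7th, so the 2nd Monday is the 14th — Feb 14, 1983.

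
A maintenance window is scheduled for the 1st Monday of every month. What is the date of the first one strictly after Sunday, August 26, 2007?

September 3, 2007

August 2007 starts on a Wednesday, so its 1st Monday is August 6, 2007 (5 days in).
That is not after August 26, 2007, so look at September 2007.
September 2007 starts on a Saturday, so its 1st Monday is September 3, 2007 (2 days in).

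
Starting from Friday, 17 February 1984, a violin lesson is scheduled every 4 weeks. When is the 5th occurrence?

8 June 1984

The 5th occurrence is 4 intervals after the first: 4 × 28 = 112 days after 17 February 1984.
February has 29 days — 12 days to the end of February leaves 100.
March has 31 days (69 left).
April has 30 days (39 left).
May has 31 days (8 left).
8 days into June → 8 June 1984.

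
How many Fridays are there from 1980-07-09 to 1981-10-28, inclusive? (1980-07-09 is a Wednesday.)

1980-07-09 is a Wednesday; the first Friday on or after it is 1980-07-11 (2 days later).
From 1980-07-11 to 1981-10-28: 173 + 301 = 474 days (rest of 1980, to 1981-10-28 in 1981).
474 ÷ 7 = 67 full weeks with remainder 5, so 67 more Fridays after the first → 68.

68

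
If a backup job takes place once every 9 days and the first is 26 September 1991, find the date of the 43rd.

8 October 1992

The 43rd occurrence is 42 intervals after the first: 42 × 9 = 378 days after 26 September 1991.
September has 30 days — 4 days to the end of September leaves 374.
October has 31 days (343 left).
November has 30 days (313 left).
December has 31 days (282 left).
January has 31 days (251 left).
February has 29 days (222 left).
March has 31 days (191 left).
April has 30 days (161 left).
May has 31 days (130 left).
June has 30 days (100 left).
July has 31 days (69 left).
August has 31 days (38 left).
September has 30 days (8 left).
8 days into October → 8 October 1992.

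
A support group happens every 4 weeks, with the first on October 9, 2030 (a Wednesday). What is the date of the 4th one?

The 4th occurrence is 3 intervals after the first: 3 × 28 = 84 days after October 9, 2030.
October has 31 days — 22 days to the end of October leaves 62.
November has 30 days (32 left).
December has 31 days (1 left).
1 day into January → January 1, 2031.

January 1, 2031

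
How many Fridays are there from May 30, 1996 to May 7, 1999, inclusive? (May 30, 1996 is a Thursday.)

May 30, 1996 is a Thursday; the first Friday on or after it is May 31, 1996 (1 day later).
From May 31, 1996 to May 7, 1999: 214 + 365 + 365 + 127 = 1071 days (rest of 1996, 1997, 1998, to May 7, 1999 in 1999).
1071 ÷ 7 = 153 full weeks with remainder 0, so 153 more Fridays after the first → 154.

154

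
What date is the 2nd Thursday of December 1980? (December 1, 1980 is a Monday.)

December 1980 begins on a Monday, so the first Thursday is December 4 (3 days later).
The 2nd Thursday is 1 weeks later: 4 + 7 = 11.

December 11, 1980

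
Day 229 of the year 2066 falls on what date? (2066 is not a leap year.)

Jan has 31 days (229 − 31 = 198 remain).
Feb has 28 days (198 − 28 = 170 remain).
Mar has 31 days (170 − 31 = 139 remain).
Apr has 30 days (139 − 30 = 109 remain).
May has 31 days (109 − 31 = 78 remain).
Jun has 30 days (78 − 30 = 48 remain).
Jul has 31 days (48 − 31 = 17 remain).
17 into Aug → Aug 17.

Aug 17, 2066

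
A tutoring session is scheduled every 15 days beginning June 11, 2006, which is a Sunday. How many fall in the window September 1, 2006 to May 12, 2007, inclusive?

17

Occurrences land 15·i days after June 11, 2006 for i = 0, 1, 2, …
September 1, 2006 is 82 days after the start; 82 ÷ 15 = 5 remainder 7; since the remainder is 7, round up to i = 6. First occurrence in the window: #7 on September 9, 2006 (6×15 = 90 days in).
May 12, 2007 is 335 days after the start; 335 ÷ 15 = 22 remainder 5. Last occurrence in the window: #23 on May 7, 2007.
Occurrences #7 through #23: 17 in total.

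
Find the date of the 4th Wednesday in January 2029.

January 2029 begins on a Monday, so the first Wednesday is January 3 (2 days later).
The 4th Wednesday is 3 weeks later: 3 + 21 = 24.

2029-01-24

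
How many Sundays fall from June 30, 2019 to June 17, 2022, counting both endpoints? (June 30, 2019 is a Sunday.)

June 30, 2019 is a Sunday; the first Sunday on or after it is June 30, 2019.
From June 30, 2019 to June 17, 2022: 184 + 366 + 365 + 168 = 1083 days (rest of 2019, 2020, 2021, to June 17, 2022 in 2022).
1083 ÷ 7 = 154 full weeks with remainder 5, so 154 more Sundays after the first → 155.

155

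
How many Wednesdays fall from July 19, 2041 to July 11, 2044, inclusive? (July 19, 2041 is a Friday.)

155

July 19, 2041 is a Friday; the first Wednesday on or after it is July 24, 2041 (5 days later).
From July 24, 2041 to July 11, 2044: 160 + 365 + 365 + 193 = 1083 days (rest of 2041, 2042, 2043, to July 11, 2044 in 2044).
1083 ÷ 7 = 154 full weeks with remainder 5, so 154 more Wednesdays after the first → 155.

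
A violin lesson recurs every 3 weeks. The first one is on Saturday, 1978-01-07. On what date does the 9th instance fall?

The 9th occurrence is 8 intervals after the first: 8 × 21 = 168 days after 1978-01-07.
January has 31 days — 24 days to the end of January leaves 144.
February has 28 days (116 left).
March has 31 days (85 left).
April has 30 days (55 left).
May has 31 days (24 left).
24 days into June → 1978-06-24.

1978-06-24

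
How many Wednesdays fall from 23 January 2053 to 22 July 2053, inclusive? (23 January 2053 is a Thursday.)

23 January 2053 is a Thursday; the first Wednesday on or after it is 29 January 2053 (6 days later).
From 29 January 2053 to 22 July 2053: 2 + 28 + 31 + 30 + 31 + 30 + 22 = 174 days (rest of January, February, March, April, May, June, July).
174 ÷ 7 = 24 full weeks with remainder 6, so 24 more Wednesdays after the first → 25.

25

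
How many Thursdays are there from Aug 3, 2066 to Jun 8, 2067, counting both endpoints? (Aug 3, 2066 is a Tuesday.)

44

Aug 3, 2066 is a Tuesday; the first Thursday on or after it is Aug 5, 2066 (2 days later).
From Aug 5, 2066 to Jun 8, 2067: 26 + 30 + 31 + 30 + 31 + 31 + 28 + 31 + 30 + 31 + 8 = 307 days (rest of Aug, Sep, Oct, Nov, Dec, Jan, Feb, Mar, Apr, May, Jun).
307 ÷ 7 = 43 full weeks with remainder 6, so 43 more Thursdays after the first → 44.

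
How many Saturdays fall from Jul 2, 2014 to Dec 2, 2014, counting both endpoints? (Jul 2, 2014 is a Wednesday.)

Jul 2, 2014 is a Wednesday; the first Saturday on or after it is Jul 5, 2014 (3 days later).
From Jul 5, 2014 to Dec 2, 2014: 26 + 31 + 30 + 31 + 30 + 2 = 150 days (rest of Jul, Aug, Sep, Oct, Nov, Dec).
150 ÷ 7 = 21 full weeks with remainder 3, so 21 more Saturdays after the first → 22.

22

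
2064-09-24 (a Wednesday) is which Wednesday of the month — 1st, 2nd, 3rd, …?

4th

Day 24 falls in week ⌈24/7⌉ of the month.
Days 1–7 hold the 1st Wednesday, 8–14 the 2nd, 15–21 the 3rd, 22–28 the 4th, 29–31 the 5th.
24 is in the range for the 4th.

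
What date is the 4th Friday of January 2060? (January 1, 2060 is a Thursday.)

2060-01-23

January 2060 begins on a Thursday, so the first Friday is January 2 (1 day later).
The 4th Friday is 3 weeks later: 2 + 21 = 23.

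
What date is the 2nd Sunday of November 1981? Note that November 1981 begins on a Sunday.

November 8, 1981

November 1981 begins on a Sunday, so the first Sunday is November 1.
The 2nd Sunday is 1 weeks later: 1 + 7 = 8.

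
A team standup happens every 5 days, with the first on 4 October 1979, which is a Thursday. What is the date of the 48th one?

26 May 1980

The 48th occurrence is 47 intervals after the first: 47 × 5 = 235 days after 4 October 1979.
October has 31 days — 27 days to the end of October leaves 208.
November has 30 days (178 left).
December has 31 days (147 left).
January has 31 days (116 left).
February has 29 days (87 left).
March has 31 days (56 left).
April has 30 days (26 left).
26 days into May → 26 May 1980.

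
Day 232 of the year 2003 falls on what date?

Aug 20, 2003

Jan has 31 days (232 − 31 = 201 remain).
Feb has 28 days (201 − 28 = 173 remain).
Mar has 31 days (173 − 31 = 142 remain).
Apr has 30 days (142 − 30 = 112 remain).
May has 31 days (112 − 31 = 81 remain).
Jun has 30 days (81 − 30 = 51 remain).
Jul has 31 days (51 − 31 = 20 remain).
20 into Aug → Aug 20.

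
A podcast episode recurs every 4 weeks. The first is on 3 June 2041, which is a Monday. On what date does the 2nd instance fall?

1 July 2041

The 2nd occurrence is 1 interval after the first: 1 × 28 = 28 days after 3 June 2041.
June has 30 days — 27 days to the end of June leaves 1.
1 day into July → 1 July 2041.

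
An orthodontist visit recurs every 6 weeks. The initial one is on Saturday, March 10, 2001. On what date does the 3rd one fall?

June 2, 2001

The 3rd occurrence is 2 intervals after the first: 2 × 42 = 84 days after March 10, 2001.
March has 31 days — 21 days to the end of March leaves 63.
April has 30 days (33 left).
May has 31 days (2 left).
2 days into June → June 2, 2001.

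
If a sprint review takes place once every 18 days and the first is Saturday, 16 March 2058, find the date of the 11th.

The 11th occurrence is 10 intervals after the first: 10 × 18 = 180 days after 16 March 2058.
March has 31 days — 15 days to the end of March leaves 165.
April has 30 days (135 left).
May has 31 days (104 left).
June has 30 days (74 left).
July has 31 days (43 left).
August has 31 days (12 left).
12 days into September → 12 September 2058.

12 September 2058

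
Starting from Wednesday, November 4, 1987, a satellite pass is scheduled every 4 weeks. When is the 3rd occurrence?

December 30, 1987

The 3rd occurrence is 2 intervals after the first: 2 × 28 = 56 days after November 4, 1987.
November has 30 days — 26 days to the end of November leaves 30.
30 days into December → December 30, 1987.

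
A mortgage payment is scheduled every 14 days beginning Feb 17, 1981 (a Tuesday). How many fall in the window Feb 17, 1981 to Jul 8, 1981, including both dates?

11

Occurrences land 14·i days after Feb 17, 1981 for i = 0, 1, 2, …
The window opens on the start date, so the first occurrence inside is #1 on Feb 17, 1981.
Jul 8, 1981 is 141 days after the start; 141 ÷ 14 = 10 remainder 1. Last occurrence in the window: #11 on Jul 7, 1981.
Occurrences #1 through #11: 11 in total.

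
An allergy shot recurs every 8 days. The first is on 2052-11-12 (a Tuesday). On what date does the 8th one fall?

The 8th occurrence is 7 intervals after the first: 7 × 8 = 56 days after 2052-11-12.
November has 30 days — 18 days to the end of November leaves 38.
December has 31 days (7 left).
7 days into January → 2053-01-07.

2053-01-07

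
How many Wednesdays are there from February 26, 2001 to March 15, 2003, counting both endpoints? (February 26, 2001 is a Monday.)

107

February 26, 2001 is a Monday; the first Wednesday on or after it is February 28, 2001 (2 days later).
From February 28, 2001 to March 15, 2003: 306 + 365 + 74 = 745 days (rest of 2001, 2002, to March 15, 2003 in 2003).
745 ÷ 7 = 106 full weeks with remainder 3, so 106 more Wednesdays after the first → 107.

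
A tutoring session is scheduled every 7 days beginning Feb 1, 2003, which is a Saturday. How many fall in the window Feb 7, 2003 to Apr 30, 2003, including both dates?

12

Occurrences land 7·i days after Feb 1, 2003 for i = 0, 1, 2, …
Feb 7, 2003 is 6 days after the start; 6 ÷ 7 = 0 remainder 6; since the remainder is 6, round up to i = 1. First occurrence in the window: #2 on Feb 8, 2003 (1×7 = 7 days in).
Apr 30, 2003 is 88 days after the start; 88 ÷ 7 = 12 remainder 4. Last occurrence in the window: #13 on Apr 26, 2003.
Occurrences #2 through #13: 12 in total.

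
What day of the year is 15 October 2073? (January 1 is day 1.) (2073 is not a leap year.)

288

Days in months before October: 31 + 28 + 31 + 30 + 31 + 30 + 31 + 31 + 30 = 273.
Plus 15 days into October → day 288.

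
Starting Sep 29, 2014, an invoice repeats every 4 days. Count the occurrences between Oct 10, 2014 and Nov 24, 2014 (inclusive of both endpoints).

12

Occurrences land 4·i days after Sep 29, 2014 for i = 0, 1, 2, …
Oct 10, 2014 is 11 days after the start; 11 ÷ 4 = 2 remainder 3; since the remainder is 3, round up to i = 3. First occurrence in the window: #4 on Oct 11, 2014 (3×4 = 12 days in).
Nov 24, 2014 is 56 days after the start; 56 ÷ 4 = 14 remainder 0. Last occurrence in the window: #15 on Nov 24, 2014.
Occurrences #4 through #15: 12 in total.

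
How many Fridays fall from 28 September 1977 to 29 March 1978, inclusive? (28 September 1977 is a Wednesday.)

26

28 September 1977 is a Wednesday; the first Friday on or after it is 30 September 1977 (2 days later).
From 30 September 1977 to 29 March 1978: 0 + 31 + 30 + 31 + 31 + 28 + 29 = 180 days (rest of September, October, November, December, January, February, March).
180 ÷ 7 = 25 full weeks with remainder 5, so 25 more Fridays after the first → 26.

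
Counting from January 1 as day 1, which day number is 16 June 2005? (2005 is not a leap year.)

Days in months before June: 31 + 28 + 31 + 30 + 31 = 151.
Plus 16 days into June → day 167.

167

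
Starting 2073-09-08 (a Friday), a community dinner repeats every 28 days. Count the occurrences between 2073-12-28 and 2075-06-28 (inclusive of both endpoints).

Occurrences land 28·i days after 2073-09-08 for i = 0, 1, 2, …
2073-12-28 is 111 days after the start; 111 ÷ 28 = 3 remainder 27; since the remainder is 27, round up to i = 4. First occurrence in the window: #5 on 2073-12-29 (4×28 = 112 days in).
2075-06-28 is 658 days after the start; 658 ÷ 28 = 23 remainder 14. Last occurrence in the window: #24 on 2075-06-14.
Occurrences #5 through #24: 20 in total.

20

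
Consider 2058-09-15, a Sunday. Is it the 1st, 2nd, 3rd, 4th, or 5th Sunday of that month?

Day 15 falls in week ⌈15/7⌉ of the month.
Days 1–7 hold the 1st Sunday, 8–14 the 2nd, 15–21 the 3rd, 22–28 the 4th, 29–31 the 5th.
15 is in the range for the 3rd.

3rd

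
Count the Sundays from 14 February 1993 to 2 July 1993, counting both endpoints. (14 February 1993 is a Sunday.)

14 February 1993 is a Sunday; the first Sunday on or after it is 14 February 1993.
From 14 February 1993 to 2 July 1993: 14 + 31 + 30 + 31 + 30 + 2 = 138 days (rest of February, March, April, May, June, July).
138 ÷ 7 = 19 full weeks with remainder 5, so 19 more Sundays after the first → 20.

20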